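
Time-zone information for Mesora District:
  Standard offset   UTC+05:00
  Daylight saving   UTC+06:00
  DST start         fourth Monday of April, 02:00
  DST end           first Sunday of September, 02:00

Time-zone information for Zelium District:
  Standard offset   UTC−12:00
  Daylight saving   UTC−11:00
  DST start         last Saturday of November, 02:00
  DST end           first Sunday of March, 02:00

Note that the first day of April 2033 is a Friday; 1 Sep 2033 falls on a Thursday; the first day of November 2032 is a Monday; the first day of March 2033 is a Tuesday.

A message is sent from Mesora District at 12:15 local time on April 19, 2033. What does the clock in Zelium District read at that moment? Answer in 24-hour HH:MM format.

19:15

1 April 2033 is a Friday, so the first Monday is April 4 and the fourth is April 25.
1 September 2033 is a Thursday, so the first Sunday is September 4.
April 19, 2033 does not fall between 25 April and 4 September, so daylight saving is not in effect and Mesora District is at UTC+05:00.
12:15 Mesora District − 5h = 07:15 UTC.
1 November 2032 is a Monday, so Saturdays fall on 6, 13, 20, 27; the last is November 27.
1 March 2033 is a Tuesday, so the first Sunday is March 6.
At the standard offset (UTC−12:00), 07:15 UTC − 12h = 19:15 Zelium District standard time (rolling into the previous day, 18 April 2033).
The standard-time date in Zelium District, April 18, 2033, does not fall between 27 November 2032 and 6 March 2033, so daylight saving is not in effect and Zelium District is at UTC−12:00.
07:15 UTC − 12h = 19:15 Zelium District (rolling into the previous day, 18 April 2033).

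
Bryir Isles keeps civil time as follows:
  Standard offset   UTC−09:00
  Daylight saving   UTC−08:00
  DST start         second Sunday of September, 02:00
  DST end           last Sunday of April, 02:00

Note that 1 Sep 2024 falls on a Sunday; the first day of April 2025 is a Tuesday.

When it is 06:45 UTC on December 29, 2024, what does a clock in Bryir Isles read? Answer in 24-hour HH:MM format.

22:45

1 September 2024 is a Sunday, so the first Sunday is September 1 and the second is September 8.
1 April 2025 is a Tuesday, so Sundays fall on 6, 13, 20, 27; the last is April 27.
At the standard offset (UTC−09:00), 06:45 UTC − 9h = 21:45 Bryir Isles standard time (rolling into the previous day, 28 December 2024).
Daylight saving runs 8 September 2024 – 27 April 2025; the standard-time date in Bryir Isles, December 28, 2024, is inside that window, so Bryir Isles is at UTC−08:00.
06:45 UTC − 8h = 22:45 local (rolling into the previous day, 28 December 2024).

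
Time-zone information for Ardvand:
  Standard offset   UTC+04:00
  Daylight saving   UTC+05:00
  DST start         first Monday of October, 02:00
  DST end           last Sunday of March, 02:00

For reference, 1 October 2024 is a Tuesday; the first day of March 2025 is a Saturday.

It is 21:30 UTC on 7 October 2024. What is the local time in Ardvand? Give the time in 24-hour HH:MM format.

1 October 2024 is a Tuesday, so the first Monday is October 7.
1 March 2025 is a Saturday, so Sundays fall on 2, 9, 16, 23, 30; the last is March 30.
At the standard offset (UTC+04:00), 21:30 UTC + 4h = 01:30 Ardvand standard time (rolling into the next day, 8 October 2024).
The standard-time date in Ardvand, 8 October 2024, falls between 7 October 2024 and 30 March 2025, so daylight saving is in effect and Ardvand is at UTC+05:00.
21:30 UTC + 5h = 02:30 local (rolling into the next day, 8 October 2024).

02:30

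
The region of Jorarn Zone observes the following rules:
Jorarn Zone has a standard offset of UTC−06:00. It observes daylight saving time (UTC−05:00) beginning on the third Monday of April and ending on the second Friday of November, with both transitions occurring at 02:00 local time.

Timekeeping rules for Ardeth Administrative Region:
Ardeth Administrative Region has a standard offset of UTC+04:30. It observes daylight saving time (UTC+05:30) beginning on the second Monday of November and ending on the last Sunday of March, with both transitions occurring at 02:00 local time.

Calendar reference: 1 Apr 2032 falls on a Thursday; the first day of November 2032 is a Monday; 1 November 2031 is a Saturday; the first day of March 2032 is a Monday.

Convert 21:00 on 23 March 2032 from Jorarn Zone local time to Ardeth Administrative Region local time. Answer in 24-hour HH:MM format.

1 April 2032 is a Thursday, so the first Monday is April 5 and the third is April 19.
1 November 2032 is a Monday, so the first Friday is November 5 and the second is November 12.
Daylight saving runs 19 April – 12 November; 23 March 2032 is outside that window, so Jorarn Zone is on standard time at UTC−06:00.
21:00 Jorarn Zone + 6h = 03:00 UTC (rolling into the next day, 24 March 2032).
1 November 2031 is a Saturday, so the first Monday is November 3 and the second is November 10.
1 March 2032 is a Monday, so Sundays fall on 7, 14, 21, 28; the last is March 28.
At the standard offset (UTC+04:30), 03:00 UTC + 4h30m = 07:30 Ardeth Administrative Region standard time.
The standard-time date in Ardeth Administrative Region, 24 March 2032, lies within the daylight-saving period (10 November 2031 – 28 March 2032), so Ardeth Administrative Region is on daylight time, UTC+05:30.
03:00 UTC + 5h30m = 08:30 Ardeth Administrative Region.

08:30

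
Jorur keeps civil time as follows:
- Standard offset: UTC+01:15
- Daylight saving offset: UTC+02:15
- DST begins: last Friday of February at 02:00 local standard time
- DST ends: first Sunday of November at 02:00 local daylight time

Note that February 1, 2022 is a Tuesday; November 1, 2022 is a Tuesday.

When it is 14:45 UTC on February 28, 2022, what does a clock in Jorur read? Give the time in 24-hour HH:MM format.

17:00

1 February 2022 is a Tuesday, so Fridays fall on 4, 11, 18, 25; the last is February 25.
1 November 2022 is a Tuesday, so the first Sunday is November 6.
At the standard offset (UTC+01:15), 14:45 UTC + 1h15m = 16:00 Jorur standard time.
The standard-time date in Jorur, February 28, 2022, lies within the daylight-saving period (25 February – 6 November), so Jorur is on daylight time, UTC+02:15.
14:45 UTC + 2h15m = 17:00 local.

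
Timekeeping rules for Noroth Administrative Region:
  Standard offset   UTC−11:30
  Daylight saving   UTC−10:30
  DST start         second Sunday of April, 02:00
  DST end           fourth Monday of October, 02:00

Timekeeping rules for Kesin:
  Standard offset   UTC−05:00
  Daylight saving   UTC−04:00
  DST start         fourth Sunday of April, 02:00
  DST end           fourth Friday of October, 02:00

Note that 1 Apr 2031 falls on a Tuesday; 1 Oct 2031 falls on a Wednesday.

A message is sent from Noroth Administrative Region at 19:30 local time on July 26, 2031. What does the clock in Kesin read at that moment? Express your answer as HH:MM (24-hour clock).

02:00

1 April 2031 is a Tuesday, so the first Sunday is April 6 and the second is April 13.
1 October 2031 is a Wednesday, so the first Monday is October 6 and the fourth is October 27.
Daylight saving runs 13 April – 27 October; July 26, 2031 is inside that window, so Noroth Administrative Region is at UTC−10:30.
19:30 Noroth Administrative Region + 10h30m = 06:00 UTC (rolling into the next day, 27 July 2031).
1 April 2031 is a Tuesday, so the first Sunday is April 6 and the fourth is April 27.
1 October 2031 is a Wednesday, so the first Friday is October 3 and the fourth is October 24.
At the standard offset (UTC−05:00), 06:00 UTC − 5h = 01:00 Kesin standard time.
The standard-time date in Kesin, July 27, 2031, falls between 27 April and 24 October, so daylight saving is in effect and Kesin is at UTC−04:00.
06:00 UTC − 4h = 02:00 Kesin.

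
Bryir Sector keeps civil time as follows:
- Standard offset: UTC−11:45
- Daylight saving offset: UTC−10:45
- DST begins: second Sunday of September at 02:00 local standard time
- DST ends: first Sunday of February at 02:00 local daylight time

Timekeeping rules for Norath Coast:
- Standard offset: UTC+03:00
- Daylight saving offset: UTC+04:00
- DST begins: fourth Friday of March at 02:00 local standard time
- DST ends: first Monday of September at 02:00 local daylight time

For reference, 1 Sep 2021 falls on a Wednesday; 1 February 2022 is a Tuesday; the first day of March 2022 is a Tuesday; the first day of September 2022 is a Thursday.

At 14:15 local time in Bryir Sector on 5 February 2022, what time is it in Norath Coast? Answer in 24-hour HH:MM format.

1 September 2021 is a Wednesday, so the first Sunday is September 5 and the second is September 12.
1 February 2022 is a Tuesday, so the first Sunday is February 6.
5 February 2022 falls between 12 September 2021 and 6 February 2022, so daylight saving is in effect and Bryir Sector is at UTC−10:45.
14:15 Bryir Sector + 10h45m = 01:00 UTC (rolling into the next day, 6 February 2022).
1 March 2022 is a Tuesday, so the first Friday is March 4 and the fourth is March 25.
1 September 2022 is a Thursday, so the first Monday is September 5.
At the standard offset (UTC+03:00), 01:00 UTC + 3h = 04:00 Norath Coast standard time.
Daylight saving runs 25 March – 5 September; the standard-time date in Norath Coast, 6 February 2022, is outside that window, so Norath Coast is on standard time at UTC+03:00.
01:00 UTC + 3h = 04:00 Norath Coast.

04:00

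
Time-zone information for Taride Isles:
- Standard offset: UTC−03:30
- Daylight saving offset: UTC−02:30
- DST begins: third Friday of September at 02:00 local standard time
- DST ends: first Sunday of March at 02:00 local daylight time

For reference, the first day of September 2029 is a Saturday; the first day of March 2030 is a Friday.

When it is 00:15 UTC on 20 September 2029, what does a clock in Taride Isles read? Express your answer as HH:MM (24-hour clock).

20:45

1 September 2029 is a Saturday, so the first Friday is September 7 and the third is September 21.
1 March 2030 is a Friday, so the first Sunday is March 3.
At the standard offset (UTC−03:30), 00:15 UTC − 3h30m = 20:45 Taride Isles standard time (rolling into the previous day, 19 September 2029).
Daylight saving runs 21 September 2029 – 3 March 2030; the standard-time date in Taride Isles, 19 September 2029, is outside that window, so Taride Isles is on standard time at UTC−03:30.
00:15 UTC − 3h30m = 20:45 local (rolling into the previous day, 19 September 2029).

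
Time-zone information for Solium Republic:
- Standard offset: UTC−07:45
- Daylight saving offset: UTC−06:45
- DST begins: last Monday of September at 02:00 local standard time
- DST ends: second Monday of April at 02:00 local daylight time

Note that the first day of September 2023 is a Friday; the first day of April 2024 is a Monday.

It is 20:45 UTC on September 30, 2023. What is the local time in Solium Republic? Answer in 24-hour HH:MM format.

14:00

1 September 2023 is a Friday, so Mondays fall on 4, 11, 18, 25; the last is September 25.
1 April 2024 is a Monday, so the first Monday is April 1 and the second is April 8.
At the standard offset (UTC−07:45), 20:45 UTC − 7h45m = 13:00 Solium Republic standard time.
Daylight saving runs 25 September 2023 – 8 April 2024; the standard-time date in Solium Republic, September 30, 2023, is inside that window, so Solium Republic is at UTC−06:45.
20:45 UTC − 6h45m = 14:00 local.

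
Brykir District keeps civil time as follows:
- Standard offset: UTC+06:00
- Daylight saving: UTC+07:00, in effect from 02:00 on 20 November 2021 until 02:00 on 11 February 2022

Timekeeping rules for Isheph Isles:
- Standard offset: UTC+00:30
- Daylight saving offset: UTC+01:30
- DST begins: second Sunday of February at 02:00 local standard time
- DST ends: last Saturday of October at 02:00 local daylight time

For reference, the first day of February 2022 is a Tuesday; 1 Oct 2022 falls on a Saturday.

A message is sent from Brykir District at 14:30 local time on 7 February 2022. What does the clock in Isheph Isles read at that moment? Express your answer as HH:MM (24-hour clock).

7 February 2022 falls between 20 November 2021 and 11 February 2022, so daylight saving is in effect and Brykir District is at UTC+07:00.
14:30 Brykir District − 7h = 07:30 UTC.
1 February 2022 is a Tuesday, so the first Sunday is February 6 and the second is February 13.
1 October 2022 is a Saturday, so Saturdays fall on 1, 8, 15, 22, 29; the last is October 29.
At the standard offset (UTC+00:30), 07:30 UTC + 0h30m = 08:00 Isheph Isles standard time.
The standard-time date in Isheph Isles, 7 February 2022, does not fall between 13 February and 29 October, so daylight saving is not in effect and Isheph Isles is at UTC+00:30.
07:30 UTC + 0h30m = 08:00 Isheph Isles.

08:00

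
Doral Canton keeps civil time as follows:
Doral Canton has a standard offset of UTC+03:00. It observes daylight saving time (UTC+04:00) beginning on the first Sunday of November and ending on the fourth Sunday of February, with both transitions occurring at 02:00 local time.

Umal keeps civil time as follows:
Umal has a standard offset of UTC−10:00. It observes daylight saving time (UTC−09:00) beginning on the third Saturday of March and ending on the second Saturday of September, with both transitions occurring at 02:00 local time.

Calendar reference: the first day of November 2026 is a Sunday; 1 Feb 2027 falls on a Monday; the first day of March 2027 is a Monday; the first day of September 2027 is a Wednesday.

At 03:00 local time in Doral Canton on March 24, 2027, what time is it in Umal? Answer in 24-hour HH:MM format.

1 November 2026 is a Sunday, so the first Sunday is November 1.
1 February 2027 is a Monday, so the first Sunday is February 7 and the fourth is February 28.
Daylight saving runs 1 November 2026 – 28 February 2027; March 24, 2027 is outside that window, so Doral Canton is on standard time at UTC+03:00.
03:00 Doral Canton − 3h = 00:00 UTC.
1 March 2027 is a Monday, so the first Saturday is March 6 and the third is March 20.
1 September 2027 is a Wednesday, so the first Saturday is September 4 and the second is September 11.
At the standard offset (UTC−10:00), 00:00 UTC − 10h = 14:00 Umal standard time (rolling into the previous day, 23 March 2027).
The standard-time date in Umal, March 23, 2027, falls between 20 March and 11 September, so daylight saving is in effect and Umal is at UTC−09:00.
00:00 UTC − 9h = 15:00 Umal (rolling into the previous day, 23 March 2027).

15:00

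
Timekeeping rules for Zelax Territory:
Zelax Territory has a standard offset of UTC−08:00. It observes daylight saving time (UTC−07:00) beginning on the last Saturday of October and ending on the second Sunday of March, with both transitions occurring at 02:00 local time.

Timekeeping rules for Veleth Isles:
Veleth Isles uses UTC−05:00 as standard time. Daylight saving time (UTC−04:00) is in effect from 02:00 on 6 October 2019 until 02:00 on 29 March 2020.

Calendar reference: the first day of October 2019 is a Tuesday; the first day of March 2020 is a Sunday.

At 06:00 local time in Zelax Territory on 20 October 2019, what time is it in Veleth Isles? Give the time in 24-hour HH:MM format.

1 October 2019 is a Tuesday, so Saturdays fall on 5, 12, 19, 26; the last is October 26.
1 March 2020 is a Sunday, so the first Sunday is March 1 and the second is March 8.
20 October 2019 does not fall between 26 October 2019 and 8 March 2020, so daylight saving is not in effect and Zelax Territory is at UTC−08:00.
06:00 Zelax Territory + 8h = 14:00 UTC.
At the standard offset (UTC−05:00), 14:00 UTC − 5h = 09:00 Veleth Isles standard time.
Daylight saving runs 6 October 2019 – 29 March 2020; the standard-time date in Veleth Isles, 20 October 2019, is inside that window, so Veleth Isles is at UTC−04:00.
14:00 UTC − 4h = 10:00 Veleth Isles.

10:00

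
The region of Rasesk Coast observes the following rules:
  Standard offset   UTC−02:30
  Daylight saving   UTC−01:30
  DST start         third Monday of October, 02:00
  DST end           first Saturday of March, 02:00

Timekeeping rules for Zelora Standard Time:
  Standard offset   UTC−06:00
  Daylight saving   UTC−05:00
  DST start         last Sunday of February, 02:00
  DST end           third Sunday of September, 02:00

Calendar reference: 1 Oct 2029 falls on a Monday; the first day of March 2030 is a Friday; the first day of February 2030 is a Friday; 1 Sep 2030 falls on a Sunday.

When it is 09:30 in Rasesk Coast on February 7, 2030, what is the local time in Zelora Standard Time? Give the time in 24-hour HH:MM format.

1 October 2029 is a Monday, so the first Monday is October 1 and the third is October 15.
1 March 2030 is a Friday, so the first Saturday is March 2.
February 7, 2030 lies within the daylight-saving period (15 October 2029 – 2 March 2030), so Rasesk Coast is on daylight time, UTC−01:30.
09:30 Rasesk Coast + 1h30m = 11:00 UTC.
1 February 2030 is a Friday, so Sundays fall on 3, 10, 17, 24; the last is February 24.
1 September 2030 is a Sunday, so the first Sunday is September 1 and the third is September 15.
At the standard offset (UTC−06:00), 11:00 UTC − 6h = 05:00 Zelora Standard Time standard time.
The standard-time date in Zelora Standard Time, February 7, 2030, is outside the daylight-saving period (24 February – 15 September), so Zelora Standard Time is on standard time, UTC−06:00.
11:00 UTC − 6h = 05:00 Zelora Standard Time.

05:00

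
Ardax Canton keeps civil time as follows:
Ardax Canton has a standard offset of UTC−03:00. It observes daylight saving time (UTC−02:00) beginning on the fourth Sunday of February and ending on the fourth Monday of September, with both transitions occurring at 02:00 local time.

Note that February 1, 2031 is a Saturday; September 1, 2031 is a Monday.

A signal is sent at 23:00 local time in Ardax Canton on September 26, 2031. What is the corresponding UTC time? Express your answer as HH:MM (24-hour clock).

02:00

1 February 2031 is a Saturday, so the first Sunday is February 2 and the fourth is February 23.
1 September 2031 is a Monday, so the first Monday is September 1 and the fourth is September 22.
September 26, 2031 is outside the daylight-saving period (23 February – 22 September), so Ardax Canton is on standard time, UTC−03:00.
23:00 local + 3h = 02:00 UTC (rolling into the next day, 27 September 2031).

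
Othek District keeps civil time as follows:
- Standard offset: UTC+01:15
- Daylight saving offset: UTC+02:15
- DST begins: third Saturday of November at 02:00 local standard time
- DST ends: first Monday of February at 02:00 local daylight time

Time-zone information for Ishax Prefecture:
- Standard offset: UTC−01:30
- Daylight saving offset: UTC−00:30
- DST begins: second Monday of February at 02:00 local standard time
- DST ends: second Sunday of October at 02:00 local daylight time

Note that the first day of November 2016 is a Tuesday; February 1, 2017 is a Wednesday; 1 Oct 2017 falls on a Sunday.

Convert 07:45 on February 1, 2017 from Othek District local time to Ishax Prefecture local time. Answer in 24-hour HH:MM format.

1 November 2016 is a Tuesday, so the first Saturday is November 5 and the third is November 19.
1 February 2017 is a Wednesday, so the first Monday is February 6.
Daylight saving runs 19 November 2016 – 6 February 2017; February 1, 2017 is inside that window, so Othek District is at UTC+02:15.
07:45 Othek District − 2h15m = 05:30 UTC.
1 February 2017 is a Wednesday, so the first Monday is February 6 and the second is February 13.
1 October 2017 is a Sunday, so the first Sunday is October 1 and the second is October 8.
At the standard offset (UTC−01:30), 05:30 UTC − 1h30m = 04:00 Ishax Prefecture standard time.
The standard-time date in Ishax Prefecture, February 1, 2017, is outside the daylight-saving period (13 February – 8 October), so Ishax Prefecture is on standard time, UTC−01:30.
05:30 UTC − 1h30m = 04:00 Ishax Prefecture.

04:00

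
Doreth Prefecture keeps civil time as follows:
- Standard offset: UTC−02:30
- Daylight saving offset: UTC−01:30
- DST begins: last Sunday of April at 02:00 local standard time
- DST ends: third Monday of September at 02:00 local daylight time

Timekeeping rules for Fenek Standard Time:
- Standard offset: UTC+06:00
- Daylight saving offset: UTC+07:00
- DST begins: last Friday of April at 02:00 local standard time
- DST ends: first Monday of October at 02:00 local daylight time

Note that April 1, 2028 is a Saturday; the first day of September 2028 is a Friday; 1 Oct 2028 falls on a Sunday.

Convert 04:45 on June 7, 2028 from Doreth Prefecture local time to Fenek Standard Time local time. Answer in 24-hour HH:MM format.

1 April 2028 is a Saturday, so Sundays fall on 2, 9, 16, 23, 30; the last is April 30.
1 September 2028 is a Friday, so the first Monday is September 4 and the third is September 18.
June 7, 2028 lies within the daylight-saving period (30 April – 18 September), so Doreth Prefecture is on daylight time, UTC−01:30.
04:45 Doreth Prefecture + 1h30m = 06:15 UTC.
1 April 2028 is a Saturday, so Fridays fall on 7, 14, 21, 28; the last is April 28.
1 October 2028 is a Sunday, so the first Monday is October 2.
At the standard offset (UTC+06:00), 06:15 UTC + 6h = 12:15 Fenek Standard Time standard time.
The standard-time date in Fenek Standard Time, June 7, 2028, falls between 28 April and 2 October, so daylight saving is in effect and Fenek Standard Time is at UTC+07:00.
06:15 UTC + 7h = 13:15 Fenek Standard Time.

13:15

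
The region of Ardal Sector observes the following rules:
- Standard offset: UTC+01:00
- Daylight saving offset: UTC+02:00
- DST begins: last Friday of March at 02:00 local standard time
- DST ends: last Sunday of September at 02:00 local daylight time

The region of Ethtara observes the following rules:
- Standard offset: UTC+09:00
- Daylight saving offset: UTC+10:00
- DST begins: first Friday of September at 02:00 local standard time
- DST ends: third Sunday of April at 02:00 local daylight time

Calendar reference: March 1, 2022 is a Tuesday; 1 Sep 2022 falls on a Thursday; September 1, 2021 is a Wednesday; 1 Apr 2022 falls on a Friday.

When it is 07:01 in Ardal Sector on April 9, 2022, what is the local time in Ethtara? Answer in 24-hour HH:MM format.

1 March 2022 is a Tuesday, so Fridays fall on 4, 11, 18, 25; the last is March 25.
1 September 2022 is a Thursday, so Sundays fall on 4, 11, 18, 25; the last is September 25.
April 9, 2022 lies within the daylight-saving period (25 March – 25 September), so Ardal Sector is on daylight time, UTC+02:00.
07:01 Ardal Sector − 2h = 05:01 UTC.
1 September 2021 is a Wednesday, so the first Friday is September 3.
1 April 2022 is a Friday, so the first Sunday is April 3 and the third is April 17.
At the standard offset (UTC+09:00), 05:01 UTC + 9h = 14:01 Ethtara standard time.
The standard-time date in Ethtara, April 9, 2022, lies within the daylight-saving period (3 September 2021 – 17 April 2022), so Ethtara is on daylight time, UTC+10:00.
05:01 UTC + 10h = 15:01 Ethtara.

15:01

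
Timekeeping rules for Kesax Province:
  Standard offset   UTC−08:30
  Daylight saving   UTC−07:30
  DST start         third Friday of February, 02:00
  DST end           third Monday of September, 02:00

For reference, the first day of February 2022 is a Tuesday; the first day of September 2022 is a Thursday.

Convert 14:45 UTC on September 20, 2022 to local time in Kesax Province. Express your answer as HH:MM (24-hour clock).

06:15

1 February 2022 is a Tuesday, so the first Friday is February 4 and the third is February 18.
1 September 2022 is a Thursday, so the first Monday is September 5 and the third is September 19.
At the standard offset (UTC−08:30), 14:45 UTC − 8h30m = 06:15 Kesax Province standard time.
The standard-time date in Kesax Province, September 20, 2022, does not fall between 18 February and 19 September, so daylight saving is not in effect and Kesax Province is at UTC−08:30.
14:45 UTC − 8h30m = 06:15 local.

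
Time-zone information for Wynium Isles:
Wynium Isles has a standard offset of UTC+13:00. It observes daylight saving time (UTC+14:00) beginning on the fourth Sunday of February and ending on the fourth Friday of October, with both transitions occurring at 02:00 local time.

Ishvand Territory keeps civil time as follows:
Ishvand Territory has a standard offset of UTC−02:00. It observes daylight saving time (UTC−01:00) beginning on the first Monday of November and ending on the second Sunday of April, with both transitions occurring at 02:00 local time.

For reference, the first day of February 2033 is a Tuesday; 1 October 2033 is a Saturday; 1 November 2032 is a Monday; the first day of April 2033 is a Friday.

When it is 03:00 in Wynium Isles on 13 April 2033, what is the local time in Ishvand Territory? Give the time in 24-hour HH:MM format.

1 February 2033 is a Tuesday, so the first Sunday is February 6 and the fourth is February 27.
1 October 2033 is a Saturday, so the first Friday is October 7 and the fourth is October 28.
13 April 2033 falls between 27 February and 28 October, so daylight saving is in effect and Wynium Isles is at UTC+14:00.
03:00 Wynium Isles − 14h = 13:00 UTC (rolling into the previous day, 12 April 2033).
1 November 2032 is a Monday, so the first Monday is November 1.
1 April 2033 is a Friday, so the first Sunday is April 3 and the second is April 10.
At the standard offset (UTC−02:00), 13:00 UTC − 2h = 11:00 Ishvand Territory standard time.
Daylight saving runs 1 November 2032 – 10 April 2033; the standard-time date in Ishvand Territory, 12 April 2033, is outside that window, so Ishvand Territory is on standard time at UTC−02:00.
13:00 UTC − 2h = 11:00 Ishvand Territory.

11:00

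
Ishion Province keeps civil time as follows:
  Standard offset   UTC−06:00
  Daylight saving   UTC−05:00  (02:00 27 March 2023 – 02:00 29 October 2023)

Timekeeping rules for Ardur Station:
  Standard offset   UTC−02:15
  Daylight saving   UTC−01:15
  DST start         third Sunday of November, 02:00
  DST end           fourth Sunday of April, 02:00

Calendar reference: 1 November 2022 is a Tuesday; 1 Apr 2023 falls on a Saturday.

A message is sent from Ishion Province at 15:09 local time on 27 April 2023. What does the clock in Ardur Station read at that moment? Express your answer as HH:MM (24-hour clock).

17:54

27 April 2023 lies within the daylight-saving period (27 March – 29 October), so Ishion Province is on daylight time, UTC−05:00.
15:09 Ishion Province + 5h = 20:09 UTC.
1 November 2022 is a Tuesday, so the first Sunday is November 6 and the third is November 20.
1 April 2023 is a Saturday, so the first Sunday is April 2 and the fourth is April 23.
At the standard offset (UTC−02:15), 20:09 UTC − 2h15m = 17:54 Ardur Station standard time.
Daylight saving runs 20 November 2022 – 23 April 2023; the standard-time date in Ardur Station, 27 April 2023, is outside that window, so Ardur Station is on standard time at UTC−02:15.
20:09 UTC − 2h15m = 17:54 Ardur Station.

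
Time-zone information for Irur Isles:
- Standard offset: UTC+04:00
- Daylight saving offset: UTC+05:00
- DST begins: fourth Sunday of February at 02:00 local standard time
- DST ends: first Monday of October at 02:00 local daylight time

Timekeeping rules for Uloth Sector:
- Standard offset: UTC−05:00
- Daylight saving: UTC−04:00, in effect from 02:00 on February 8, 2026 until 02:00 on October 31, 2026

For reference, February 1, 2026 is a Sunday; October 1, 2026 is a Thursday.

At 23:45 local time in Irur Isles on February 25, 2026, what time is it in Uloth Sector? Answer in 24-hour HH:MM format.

1 February 2026 is a Sunday, so the first Sunday is February 1 and the fourth is February 22.
1 October 2026 is a Thursday, so the first Monday is October 5.
Daylight saving runs 22 February – 5 October; February 25, 2026 is inside that window, so Irur Isles is at UTC+05:00.
23:45 Irur Isles − 5h = 18:45 UTC.
At the standard offset (UTC−05:00), 18:45 UTC − 5h = 13:45 Uloth Sector standard time.
Daylight saving runs 8 February – 31 October; the standard-time date in Uloth Sector, February 25, 2026, is inside that window, so Uloth Sector is at UTC−04:00.
18:45 UTC − 4h = 14:45 Uloth Sector.

14:45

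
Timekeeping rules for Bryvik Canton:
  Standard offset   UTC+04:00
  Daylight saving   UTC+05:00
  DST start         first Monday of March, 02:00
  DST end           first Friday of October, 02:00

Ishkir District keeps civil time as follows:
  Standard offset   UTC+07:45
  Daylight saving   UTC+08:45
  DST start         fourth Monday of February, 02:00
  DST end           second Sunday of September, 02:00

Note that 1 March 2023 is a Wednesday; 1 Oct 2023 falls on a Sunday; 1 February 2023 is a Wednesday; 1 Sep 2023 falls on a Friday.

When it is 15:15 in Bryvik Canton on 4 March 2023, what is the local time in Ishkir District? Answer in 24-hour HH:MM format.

1 March 2023 is a Wednesday, so the first Monday is March 6.
1 October 2023 is a Sunday, so the first Friday is October 6.
4 March 2023 does not fall between 6 March and 6 October, so daylight saving is not in effect and Bryvik Canton is at UTC+04:00.
15:15 Bryvik Canton − 4h = 11:15 UTC.
1 February 2023 is a Wednesday, so the first Monday is February 6 and the fourth is February 27.
1 September 2023 is a Friday, so the first Sunday is September 3 and the second is September 10.
At the standard offset (UTC+07:45), 11:15 UTC + 7h45m = 19:00 Ishkir District standard time.
Daylight saving runs 27 February – 10 September; the standard-time date in Ishkir District, 4 March 2023, is inside that window, so Ishkir District is at UTC+08:45.
11:15 UTC + 8h45m = 20:00 Ishkir District.

20:00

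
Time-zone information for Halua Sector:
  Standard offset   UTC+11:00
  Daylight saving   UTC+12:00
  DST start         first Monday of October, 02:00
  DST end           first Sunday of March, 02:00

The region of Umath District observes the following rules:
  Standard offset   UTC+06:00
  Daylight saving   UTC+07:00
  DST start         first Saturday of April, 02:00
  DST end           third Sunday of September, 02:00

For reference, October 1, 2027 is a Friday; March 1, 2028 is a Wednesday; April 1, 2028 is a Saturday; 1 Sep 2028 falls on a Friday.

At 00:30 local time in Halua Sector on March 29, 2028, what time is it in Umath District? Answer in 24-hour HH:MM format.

1 October 2027 is a Friday, so the first Monday is October 4.
1 March 2028 is a Wednesday, so the first Sunday is March 5.
March 29, 2028 is outside the daylight-saving period (4 October 2027 – 5 March 2028), so Halua Sector is on standard time, UTC+11:00.
00:30 Halua Sector − 11h = 13:30 UTC (rolling into the previous day, 28 March 2028).
1 April 2028 is a Saturday, so the first Saturday is April 1.
1 September 2028 is a Friday, so the first Sunday is September 3 and the third is September 17.
At the standard offset (UTC+06:00), 13:30 UTC + 6h = 19:30 Umath District standard time.
The standard-time date in Umath District, March 28, 2028, does not fall between 1 April and 17 September, so daylight saving is not in effect and Umath District is at UTC+06:00.
13:30 UTC + 6h = 19:30 Umath District.

19:30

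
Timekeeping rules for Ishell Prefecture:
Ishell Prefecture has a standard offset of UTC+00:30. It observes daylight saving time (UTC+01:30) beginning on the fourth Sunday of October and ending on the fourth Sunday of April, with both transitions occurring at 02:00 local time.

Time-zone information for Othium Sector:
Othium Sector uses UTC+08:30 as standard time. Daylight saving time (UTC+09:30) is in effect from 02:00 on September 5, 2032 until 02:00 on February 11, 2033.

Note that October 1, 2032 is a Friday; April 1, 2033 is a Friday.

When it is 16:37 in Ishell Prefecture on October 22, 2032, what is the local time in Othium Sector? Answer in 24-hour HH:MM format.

01:37

1 October 2032 is a Friday, so the first Sunday is October 3 and the fourth is October 24.
1 April 2033 is a Friday, so the first Sunday is April 3 and the fourth is April 24.
October 22, 2032 does not fall between 24 October 2032 and 24 April 2033, so daylight saving is not in effect and Ishell Prefecture is at UTC+00:30.
16:37 Ishell Prefecture − 0h30m = 16:07 UTC.
At the standard offset (UTC+08:30), 16:07 UTC + 8h30m = 00:37 Othium Sector standard time (rolling into the next day, 23 October 2032).
The standard-time date in Othium Sector, October 23, 2032, falls between 5 September 2032 and 11 February 2033, so daylight saving is in effect and Othium Sector is at UTC+09:30.
16:07 UTC + 9h30m = 01:37 Othium Sector (rolling into the next day, 23 October 2032).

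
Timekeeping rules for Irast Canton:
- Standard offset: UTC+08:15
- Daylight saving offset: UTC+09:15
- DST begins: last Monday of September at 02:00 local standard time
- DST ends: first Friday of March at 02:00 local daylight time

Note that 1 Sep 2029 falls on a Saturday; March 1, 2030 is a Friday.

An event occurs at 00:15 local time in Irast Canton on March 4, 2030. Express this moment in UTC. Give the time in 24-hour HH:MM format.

16:00

1 September 2029 is a Saturday, so Mondays fall on 3, 10, 17, 24; the last is September 24.
1 March 2030 is a Friday, so the first Friday is March 1.
March 4, 2030 does not fall between 24 September 2029 and 1 March 2030, so daylight saving is not in effect and Irast Canton is at UTC+08:15.
00:15 local − 8h15m = 16:00 UTC (rolling into the previous day, 3 March 2030).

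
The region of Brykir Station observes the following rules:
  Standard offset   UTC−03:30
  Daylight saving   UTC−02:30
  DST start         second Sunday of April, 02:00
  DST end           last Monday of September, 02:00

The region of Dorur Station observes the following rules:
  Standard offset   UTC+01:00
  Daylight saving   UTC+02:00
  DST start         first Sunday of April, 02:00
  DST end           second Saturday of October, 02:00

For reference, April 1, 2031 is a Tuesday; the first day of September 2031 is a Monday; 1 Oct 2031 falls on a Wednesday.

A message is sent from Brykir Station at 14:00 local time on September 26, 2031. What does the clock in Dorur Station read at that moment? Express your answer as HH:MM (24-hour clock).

18:30

1 April 2031 is a Tuesday, so the first Sunday is April 6 and the second is April 13.
1 September 2031 is a Monday, so Mondays fall on 1, 8, 15, 22, 29; the last is September 29.
September 26, 2031 lies within the daylight-saving period (13 April – 29 September), so Brykir Station is on daylight time, UTC−02:30.
14:00 Brykir Station + 2h30m = 16:30 UTC.
1 April 2031 is a Tuesday, so the first Sunday is April 6.
1 October 2031 is a Wednesday, so the first Saturday is October 4 and the second is October 11.
At the standard offset (UTC+01:00), 16:30 UTC + 1h = 17:30 Dorur Station standard time.
Daylight saving runs 6 April – 11 October; the standard-time date in Dorur Station, September 26, 2031, is inside that window, so Dorur Station is at UTC+02:00.
16:30 UTC + 2h = 18:30 Dorur Station.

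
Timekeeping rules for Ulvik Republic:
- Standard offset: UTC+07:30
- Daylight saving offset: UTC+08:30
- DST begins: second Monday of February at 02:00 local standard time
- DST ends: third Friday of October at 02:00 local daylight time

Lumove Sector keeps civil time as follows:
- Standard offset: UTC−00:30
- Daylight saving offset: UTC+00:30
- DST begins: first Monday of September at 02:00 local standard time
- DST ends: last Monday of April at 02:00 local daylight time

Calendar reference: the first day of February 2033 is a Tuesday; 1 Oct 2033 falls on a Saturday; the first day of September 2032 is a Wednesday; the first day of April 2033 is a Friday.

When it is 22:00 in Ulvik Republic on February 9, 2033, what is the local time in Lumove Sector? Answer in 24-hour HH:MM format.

1 February 2033 is a Tuesday, so the first Monday is February 7 and the second is February 14.
1 October 2033 is a Saturday, so the first Friday is October 7 and the third is October 21.
February 9, 2033 is outside the daylight-saving period (14 February – 21 October), so Ulvik Republic is on standard time, UTC+07:30.
22:00 Ulvik Republic − 7h30m = 14:30 UTC.
1 September 2032 is a Wednesday, so the first Monday is September 6.
1 April 2033 is a Friday, so Mondays fall on 4, 11, 18, 25; the last is April 25.
At the standard offset (UTC−00:30), 14:30 UTC − 0h30m = 14:00 Lumove Sector standard time.
The standard-time date in Lumove Sector, February 9, 2033, falls between 6 September 2032 and 25 April 2033, so daylight saving is in effect and Lumove Sector is at UTC+00:30.
14:30 UTC + 0h30m = 15:00 Lumove Sector.

15:00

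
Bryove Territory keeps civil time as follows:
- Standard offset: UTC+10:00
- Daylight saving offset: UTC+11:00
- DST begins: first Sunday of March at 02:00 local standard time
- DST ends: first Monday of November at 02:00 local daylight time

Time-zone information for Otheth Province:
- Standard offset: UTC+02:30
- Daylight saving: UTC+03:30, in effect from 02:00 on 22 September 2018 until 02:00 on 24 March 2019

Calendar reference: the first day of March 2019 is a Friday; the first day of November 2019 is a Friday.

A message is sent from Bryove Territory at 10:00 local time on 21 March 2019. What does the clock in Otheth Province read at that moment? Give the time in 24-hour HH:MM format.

02:30

1 March 2019 is a Friday, so the first Sunday is March 3.
1 November 2019 is a Friday, so the first Monday is November 4.
21 March 2019 falls between 3 March and 4 November, so daylight saving is in effect and Bryove Territory is at UTC+11:00.
10:00 Bryove Territory − 11h = 23:00 UTC (rolling into the previous day, 20 March 2019).
At the standard offset (UTC+02:30), 23:00 UTC + 2h30m = 01:30 Otheth Province standard time (rolling into the next day, 21 March 2019).
The standard-time date in Otheth Province, 21 March 2019, lies within the daylight-saving period (22 September 2018 – 24 March 2019), so Otheth Province is on daylight time, UTC+03:30.
23:00 UTC + 3h30m = 02:30 Otheth Province (rolling into the next day, 21 March 2019).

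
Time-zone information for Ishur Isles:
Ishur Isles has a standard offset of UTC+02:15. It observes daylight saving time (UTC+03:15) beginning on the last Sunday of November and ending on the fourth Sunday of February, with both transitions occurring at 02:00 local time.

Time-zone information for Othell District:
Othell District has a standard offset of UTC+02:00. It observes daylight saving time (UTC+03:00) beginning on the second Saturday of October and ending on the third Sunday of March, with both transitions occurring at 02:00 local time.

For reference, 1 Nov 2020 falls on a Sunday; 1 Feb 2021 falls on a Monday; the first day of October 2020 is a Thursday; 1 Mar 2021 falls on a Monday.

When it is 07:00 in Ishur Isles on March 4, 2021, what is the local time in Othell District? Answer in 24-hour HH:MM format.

07:45

1 November 2020 is a Sunday, so Sundays fall on 1, 8, 15, 22, 29; the last is November 29.
1 February 2021 is a Monday, so the first Sunday is February 7 and the fourth is February 28.
March 4, 2021 does not fall between 29 November 2020 and 28 February 2021, so daylight saving is not in effect and Ishur Isles is at UTC+02:15.
07:00 Ishur Isles − 2h15m = 04:45 UTC.
1 October 2020 is a Thursday, so the first Saturday is October 3 and the second is October 10.
1 March 2021 is a Monday, so the first Sunday is March 7 and the third is March 21.
At the standard offset (UTC+02:00), 04:45 UTC + 2h = 06:45 Othell District standard time.
The standard-time date in Othell District, March 4, 2021, falls between 10 October 2020 and 21 March 2021, so daylight saving is in effect and Othell District is at UTC+03:00.
04:45 UTC + 3h = 07:45 Othell District.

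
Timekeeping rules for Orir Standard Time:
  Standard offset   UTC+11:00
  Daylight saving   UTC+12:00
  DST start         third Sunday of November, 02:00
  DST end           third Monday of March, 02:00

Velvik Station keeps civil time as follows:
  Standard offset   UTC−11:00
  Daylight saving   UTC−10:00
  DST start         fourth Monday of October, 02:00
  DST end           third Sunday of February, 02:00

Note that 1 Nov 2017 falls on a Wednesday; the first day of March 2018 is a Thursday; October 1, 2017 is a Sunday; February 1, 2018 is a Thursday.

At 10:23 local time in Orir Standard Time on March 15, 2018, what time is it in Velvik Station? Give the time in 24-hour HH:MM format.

1 November 2017 is a Wednesday, so the first Sunday is November 5 and the third is November 19.
1 March 2018 is a Thursday, so the first Monday is March 5 and the third is March 19.
Daylight saving runs 19 November 2017 – 19 March 2018; March 15, 2018 is inside that window, so Orir Standard Time is at UTC+12:00.
10:23 Orir Standard Time − 12h = 22:23 UTC (rolling into the previous day, 14 March 2018).
1 October 2017 is a Sunday, so the first Monday is October 2 and the fourth is October 23.
1 February 2018 is a Thursday, so the first Sunday is February 4 and the third is February 18.
At the standard offset (UTC−11:00), 22:23 UTC − 11h = 11:23 Velvik Station standard time.
Daylight saving runs 23 October 2017 – 18 February 2018; the standard-time date in Velvik Station, March 14, 2018, is outside that window, so Velvik Station is on standard time at UTC−11:00.
22:23 UTC − 11h = 11:23 Velvik Station.

11:23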